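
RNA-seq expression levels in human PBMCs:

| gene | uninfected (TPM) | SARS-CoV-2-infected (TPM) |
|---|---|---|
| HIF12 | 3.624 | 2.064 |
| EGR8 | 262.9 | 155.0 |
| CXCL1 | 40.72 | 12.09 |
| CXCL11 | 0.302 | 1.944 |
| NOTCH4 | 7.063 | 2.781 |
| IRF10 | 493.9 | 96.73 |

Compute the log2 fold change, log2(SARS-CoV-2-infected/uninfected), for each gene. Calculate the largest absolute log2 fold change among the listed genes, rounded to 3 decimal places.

log2(2.064/3.624) = -0.812  (HIF12)
log2(155.0/262.9) = -0.762  (EGR8)
log2(12.09/40.72) = -1.752  (CXCL1)
log2(1.944/0.302) = 2.686  (CXCL11)
log2(2.781/7.063) = -1.345  (NOTCH4)
log2(96.73/493.9) = -2.352  (IRF10)
The largest magnitude belongs to CXCL11.

2.686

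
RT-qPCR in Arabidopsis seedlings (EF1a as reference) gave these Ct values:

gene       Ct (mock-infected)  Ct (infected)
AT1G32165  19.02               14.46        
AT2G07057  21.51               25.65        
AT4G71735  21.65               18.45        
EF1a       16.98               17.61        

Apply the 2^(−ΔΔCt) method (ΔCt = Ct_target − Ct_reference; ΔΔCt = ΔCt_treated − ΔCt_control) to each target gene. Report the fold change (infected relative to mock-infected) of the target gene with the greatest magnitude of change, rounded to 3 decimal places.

36.504

AT1G32165: ΔΔCt = (14.46−17.61) − (19.02−16.98) = -3.15 − 2.04 = -5.19; fold change = 2^5.19 = 36.504
AT2G07057: ΔΔCt = (25.65−17.61) − (21.51−16.98) = 8.04 − 4.53 = 3.51; fold change = 2^-3.51 = 0.088
AT4G71735: ΔΔCt = (18.45−17.61) − (21.65−16.98) = 0.84 − 4.67 = -3.83; fold change = 2^3.83 = 14.221
AT1G32165 has the largest |ΔΔCt| = 5.19.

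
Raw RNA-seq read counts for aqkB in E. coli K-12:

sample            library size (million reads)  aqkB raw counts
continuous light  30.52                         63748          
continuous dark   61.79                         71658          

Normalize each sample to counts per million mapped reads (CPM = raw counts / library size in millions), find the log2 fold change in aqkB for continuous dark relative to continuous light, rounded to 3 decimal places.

CPM(continuous light) = 63748 / 30.52 = 2088.7287
CPM(continuous dark) = 71658 / 61.79 = 1159.7022
Fold change = 1159.7022 / 2088.7287 = 0.55522
log2(0.55522) = -0.8489

-0.849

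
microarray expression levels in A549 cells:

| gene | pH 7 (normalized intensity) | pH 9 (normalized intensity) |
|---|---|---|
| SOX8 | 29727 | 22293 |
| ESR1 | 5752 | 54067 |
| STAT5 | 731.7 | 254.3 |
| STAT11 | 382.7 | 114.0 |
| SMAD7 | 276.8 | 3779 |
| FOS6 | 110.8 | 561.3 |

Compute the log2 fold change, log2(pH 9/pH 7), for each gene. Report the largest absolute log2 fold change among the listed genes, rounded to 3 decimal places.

3.771

log2(22293/29727) = -0.415  (SOX8)
log2(54067/5752) = 3.233  (ESR1)
log2(254.3/731.7) = -1.525  (STAT5)
log2(114.0/382.7) = -1.747  (STAT11)
log2(3779/276.8) = 3.771  (SMAD7)
log2(561.3/110.8) = 2.341  (FOS6)
The largest magnitude belongs to SMAD7.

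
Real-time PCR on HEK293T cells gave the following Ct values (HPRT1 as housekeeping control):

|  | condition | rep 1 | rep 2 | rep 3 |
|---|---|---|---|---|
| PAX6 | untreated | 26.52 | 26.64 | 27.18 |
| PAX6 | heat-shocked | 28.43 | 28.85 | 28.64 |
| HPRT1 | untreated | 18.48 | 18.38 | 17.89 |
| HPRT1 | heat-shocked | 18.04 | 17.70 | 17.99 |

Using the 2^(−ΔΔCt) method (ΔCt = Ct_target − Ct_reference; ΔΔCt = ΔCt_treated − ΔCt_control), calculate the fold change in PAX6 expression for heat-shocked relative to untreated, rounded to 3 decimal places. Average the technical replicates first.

Mean Ct: PAX6 untreated 26.780; PAX6 heat-shocked 28.640; HPRT1 untreated 18.250; HPRT1 heat-shocked 17.910
ΔCt(untreated) = 26.780 − 18.250 = 8.530
ΔCt(heat-shocked) = 28.640 − 17.910 = 10.730
ΔΔCt = 10.730 − 8.530 = 2.200
Fold change = 2^(−2.200) = 0.2176

0.218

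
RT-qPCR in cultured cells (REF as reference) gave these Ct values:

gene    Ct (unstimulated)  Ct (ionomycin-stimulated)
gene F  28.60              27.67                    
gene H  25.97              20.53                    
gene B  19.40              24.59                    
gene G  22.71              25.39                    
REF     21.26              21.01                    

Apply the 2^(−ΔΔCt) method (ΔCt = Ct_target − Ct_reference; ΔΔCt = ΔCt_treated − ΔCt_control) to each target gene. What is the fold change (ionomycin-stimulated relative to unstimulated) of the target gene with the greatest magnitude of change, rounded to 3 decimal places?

0.023

gene F: ΔΔCt = (27.67−21.01) − (28.60−21.26) = 6.66 − 7.34 = -0.68; fold change = 2^0.68 = 1.602
gene H: ΔΔCt = (20.53−21.01) − (25.97−21.26) = -0.48 − 4.71 = -5.19; fold change = 2^5.19 = 36.504
gene B: ΔΔCt = (24.59−21.01) − (19.40−21.26) = 3.58 − (-1.86) = 5.44; fold change = 2^-5.44 = 0.023
gene G: ΔΔCt = (25.39−21.01) − (22.71−21.26) = 4.38 − 1.45 = 2.93; fold change = 2^-2.93 = 0.131
gene B has the largest |ΔΔCt| = 5.44.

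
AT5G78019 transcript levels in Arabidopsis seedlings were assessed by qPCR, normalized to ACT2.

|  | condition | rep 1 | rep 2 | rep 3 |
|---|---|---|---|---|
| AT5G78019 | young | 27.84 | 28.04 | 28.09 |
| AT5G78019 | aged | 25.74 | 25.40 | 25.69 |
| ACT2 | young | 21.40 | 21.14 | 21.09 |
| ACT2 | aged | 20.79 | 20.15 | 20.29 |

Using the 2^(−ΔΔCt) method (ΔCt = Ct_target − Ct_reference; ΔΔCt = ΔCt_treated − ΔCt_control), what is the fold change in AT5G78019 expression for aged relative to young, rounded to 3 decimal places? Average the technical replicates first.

2.990

Mean Ct: AT5G78019 young 27.990; AT5G78019 aged 25.610; ACT2 young 21.210; ACT2 aged 20.410
ΔCt(young) = 27.990 − 21.210 = 6.780
ΔCt(aged) = 25.610 − 20.410 = 5.200
ΔΔCt = 5.200 − 6.780 = -1.580
Fold change = 2^(−(-1.580)) = 2^1.580 = 2.9897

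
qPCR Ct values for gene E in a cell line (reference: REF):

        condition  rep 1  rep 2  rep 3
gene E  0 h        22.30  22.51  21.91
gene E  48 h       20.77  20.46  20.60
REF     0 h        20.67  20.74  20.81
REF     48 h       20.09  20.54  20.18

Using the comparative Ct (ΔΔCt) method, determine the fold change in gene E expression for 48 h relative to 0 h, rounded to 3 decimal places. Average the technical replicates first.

2.235

Mean Ct: gene E 0 h 22.240; gene E 48 h 20.610; REF 0 h 20.740; REF 48 h 20.270
ΔCt(0 h) = 22.240 − 20.740 = 1.500
ΔCt(48 h) = 20.610 − 20.270 = 0.340
ΔΔCt = 0.340 − 1.500 = -1.160
Fold change = 2^(−(-1.160)) = 2^1.160 = 2.2346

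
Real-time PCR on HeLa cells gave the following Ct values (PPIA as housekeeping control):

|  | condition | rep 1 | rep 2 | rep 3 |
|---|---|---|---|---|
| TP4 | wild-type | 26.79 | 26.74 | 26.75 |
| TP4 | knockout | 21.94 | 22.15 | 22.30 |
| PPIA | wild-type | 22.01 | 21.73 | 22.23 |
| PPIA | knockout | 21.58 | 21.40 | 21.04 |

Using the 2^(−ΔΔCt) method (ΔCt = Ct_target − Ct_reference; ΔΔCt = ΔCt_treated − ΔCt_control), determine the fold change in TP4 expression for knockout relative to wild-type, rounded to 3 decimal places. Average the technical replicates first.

Mean Ct: TP4 wild-type 26.760; TP4 knockout 22.130; PPIA wild-type 21.990; PPIA knockout 21.340
ΔCt(wild-type) = 26.760 − 21.990 = 4.770
ΔCt(knockout) = 22.130 − 21.340 = 0.790
ΔΔCt = 0.790 − 4.770 = -3.980
Fold change = 2^(−(-3.980)) = 2^3.980 = 15.7797

15.780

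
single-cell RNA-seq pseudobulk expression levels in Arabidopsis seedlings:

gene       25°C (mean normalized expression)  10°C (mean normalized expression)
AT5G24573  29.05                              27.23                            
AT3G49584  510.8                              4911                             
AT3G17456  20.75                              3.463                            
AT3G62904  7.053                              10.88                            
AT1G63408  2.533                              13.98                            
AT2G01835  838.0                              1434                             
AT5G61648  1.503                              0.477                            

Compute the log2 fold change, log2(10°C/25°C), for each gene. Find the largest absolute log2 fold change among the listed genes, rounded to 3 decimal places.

log2(27.23/29.05) = -0.093  (AT5G24573)
log2(4911/510.8) = 3.265  (AT3G49584)
log2(3.463/20.75) = -2.583  (AT3G17456)
log2(10.88/7.053) = 0.625  (AT3G62904)
log2(13.98/2.533) = 2.464  (AT1G63408)
log2(1434/838.0) = 0.775  (AT2G01835)
log2(0.477/1.503) = -1.656  (AT5G61648)
The largest magnitude belongs to AT3G49584.

3.265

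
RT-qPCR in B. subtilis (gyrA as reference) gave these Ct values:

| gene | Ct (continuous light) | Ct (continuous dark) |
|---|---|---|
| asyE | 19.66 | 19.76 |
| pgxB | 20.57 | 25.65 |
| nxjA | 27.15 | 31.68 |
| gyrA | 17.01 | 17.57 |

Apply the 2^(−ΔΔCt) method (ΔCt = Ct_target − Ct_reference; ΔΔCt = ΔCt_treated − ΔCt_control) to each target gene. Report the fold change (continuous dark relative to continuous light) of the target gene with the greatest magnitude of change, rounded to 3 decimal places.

asyE: ΔΔCt = (19.76−17.57) − (19.66−17.01) = 2.19 − 2.65 = -0.46; fold change = 2^0.46 = 1.376
pgxB: ΔΔCt = (25.65−17.57) − (20.57−17.01) = 8.08 − 3.56 = 4.52; fold change = 2^-4.52 = 0.044
nxjA: ΔΔCt = (31.68−17.57) − (27.15−17.01) = 14.11 − 10.14 = 3.97; fold change = 2^-3.97 = 0.064
pgxB has the largest |ΔΔCt| = 4.52.

0.044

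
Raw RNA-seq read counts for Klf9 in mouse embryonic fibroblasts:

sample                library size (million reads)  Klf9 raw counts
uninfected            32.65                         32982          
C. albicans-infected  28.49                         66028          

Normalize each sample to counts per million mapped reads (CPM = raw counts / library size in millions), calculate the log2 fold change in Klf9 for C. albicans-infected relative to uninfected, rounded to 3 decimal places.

1.198

CPM(uninfected) = 32982 / 32.65 = 1010.1685
CPM(C. albicans-infected) = 66028 / 28.49 = 2317.5851
Fold change = 2317.5851 / 1010.1685 = 2.29426
log2(2.29426) = 1.1980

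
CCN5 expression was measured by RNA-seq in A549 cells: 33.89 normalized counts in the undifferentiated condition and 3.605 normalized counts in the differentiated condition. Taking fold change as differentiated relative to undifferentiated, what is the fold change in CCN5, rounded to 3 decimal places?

Fold change = 3.605 / 33.89 = 0.1064
CCN5 is downregulated.

0.106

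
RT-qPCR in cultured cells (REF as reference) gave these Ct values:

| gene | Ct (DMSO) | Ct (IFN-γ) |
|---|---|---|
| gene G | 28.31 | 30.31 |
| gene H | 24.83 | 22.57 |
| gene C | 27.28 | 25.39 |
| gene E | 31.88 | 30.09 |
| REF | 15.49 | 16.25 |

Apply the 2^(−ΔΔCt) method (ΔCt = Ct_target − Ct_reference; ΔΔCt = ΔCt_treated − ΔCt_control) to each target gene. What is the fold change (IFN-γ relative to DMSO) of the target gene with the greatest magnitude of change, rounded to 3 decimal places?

gene G: ΔΔCt = (30.31−16.25) − (28.31−15.49) = 14.06 − 12.82 = 1.24; fold change = 2^-1.24 = 0.423
gene H: ΔΔCt = (22.57−16.25) − (24.83−15.49) = 6.32 − 9.34 = -3.02; fold change = 2^3.02 = 8.112
gene C: ΔΔCt = (25.39−16.25) − (27.28−15.49) = 9.14 − 11.79 = -2.65; fold change = 2^2.65 = 6.277
gene E: ΔΔCt = (30.09−16.25) − (31.88−15.49) = 13.84 − 16.39 = -2.55; fold change = 2^2.55 = 5.856
gene H has the largest |ΔΔCt| = 3.02.

8.112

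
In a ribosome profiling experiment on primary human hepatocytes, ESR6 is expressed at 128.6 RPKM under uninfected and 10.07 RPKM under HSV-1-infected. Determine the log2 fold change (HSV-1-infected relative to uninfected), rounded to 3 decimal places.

Fold change = 10.07 / 128.6 = 0.0783
log2(0.0783) = -3.6748

-3.675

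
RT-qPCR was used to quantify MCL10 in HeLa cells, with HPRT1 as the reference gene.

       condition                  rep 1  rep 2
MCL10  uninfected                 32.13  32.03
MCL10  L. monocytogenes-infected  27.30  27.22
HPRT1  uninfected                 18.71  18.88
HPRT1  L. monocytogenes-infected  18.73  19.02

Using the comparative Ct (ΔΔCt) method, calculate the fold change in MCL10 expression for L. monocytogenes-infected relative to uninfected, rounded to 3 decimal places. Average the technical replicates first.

29.857

Mean Ct: MCL10 uninfected 32.080; MCL10 L. monocytogenes-infected 27.260; HPRT1 uninfected 18.795; HPRT1 L. monocytogenes-infected 18.875
ΔCt(uninfected) = 32.080 − 18.795 = 13.285
ΔCt(L. monocytogenes-infected) = 27.260 − 18.875 = 8.385
ΔΔCt = 8.385 − 13.285 = -4.900
Fold change = 2^(−(-4.900)) = 2^4.900 = 29.8571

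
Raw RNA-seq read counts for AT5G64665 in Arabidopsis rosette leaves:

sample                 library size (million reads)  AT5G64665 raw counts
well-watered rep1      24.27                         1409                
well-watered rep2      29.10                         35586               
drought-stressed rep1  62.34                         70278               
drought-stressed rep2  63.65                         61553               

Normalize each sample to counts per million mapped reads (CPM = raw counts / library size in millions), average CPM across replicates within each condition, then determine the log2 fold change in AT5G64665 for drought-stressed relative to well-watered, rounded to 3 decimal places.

CPM(well-watered rep1) = 1409 / 24.27 = 58.0552
CPM(well-watered rep2) = 35586 / 29.10 = 1222.8866
CPM(drought-stressed rep1) = 70278 / 62.34 = 1127.3340
CPM(drought-stressed rep2) = 61553 / 63.65 = 967.0542
mean CPM(well-watered) = 640.4709; mean CPM(drought-stressed) = 1047.1941
Fold change = 1047.1941 / 640.4709 = 1.63504
log2(1.63504) = 0.7093

0.709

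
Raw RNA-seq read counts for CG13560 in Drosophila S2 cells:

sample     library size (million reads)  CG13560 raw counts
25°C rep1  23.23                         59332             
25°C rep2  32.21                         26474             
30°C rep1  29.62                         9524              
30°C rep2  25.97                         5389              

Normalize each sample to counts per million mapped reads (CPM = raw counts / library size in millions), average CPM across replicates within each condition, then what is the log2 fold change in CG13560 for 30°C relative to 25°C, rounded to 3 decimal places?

-2.674

CPM(25°C rep1) = 59332 / 23.23 = 2554.1111
CPM(25°C rep2) = 26474 / 32.21 = 821.9187
CPM(30°C rep1) = 9524 / 29.62 = 321.5395
CPM(30°C rep2) = 5389 / 25.97 = 207.5087
mean CPM(25°C) = 1688.0149; mean CPM(30°C) = 264.5241
Fold change = 264.5241 / 1688.0149 = 0.15671
log2(0.15671) = -2.6739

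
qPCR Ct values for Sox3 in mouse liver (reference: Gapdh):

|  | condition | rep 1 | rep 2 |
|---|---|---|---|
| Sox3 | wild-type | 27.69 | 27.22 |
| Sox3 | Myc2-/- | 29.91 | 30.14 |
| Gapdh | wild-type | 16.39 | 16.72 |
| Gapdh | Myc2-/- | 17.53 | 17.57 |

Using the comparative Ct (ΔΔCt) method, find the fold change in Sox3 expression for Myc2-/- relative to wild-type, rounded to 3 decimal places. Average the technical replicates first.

0.336

Mean Ct: Sox3 wild-type 27.455; Sox3 Myc2-/- 30.025; Gapdh wild-type 16.555; Gapdh Myc2-/- 17.550
ΔCt(wild-type) = 27.455 − 16.555 = 10.900
ΔCt(Myc2-/-) = 30.025 − 17.550 = 12.475
ΔΔCt = 12.475 − 10.900 = 1.575
Fold change = 2^(−1.575) = 0.3356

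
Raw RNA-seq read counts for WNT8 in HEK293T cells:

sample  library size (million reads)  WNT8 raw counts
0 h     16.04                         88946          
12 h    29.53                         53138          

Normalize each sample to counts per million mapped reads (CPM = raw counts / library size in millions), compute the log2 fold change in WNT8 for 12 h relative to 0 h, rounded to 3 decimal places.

CPM(0 h) = 88946 / 16.04 = 5545.2618
CPM(12 h) = 53138 / 29.53 = 1799.4582
Fold change = 1799.4582 / 5545.2618 = 0.32450
log2(0.32450) = -1.6237

-1.624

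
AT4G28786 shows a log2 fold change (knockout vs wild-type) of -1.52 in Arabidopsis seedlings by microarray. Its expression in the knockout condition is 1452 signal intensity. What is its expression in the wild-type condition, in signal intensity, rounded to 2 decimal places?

Fold change = 2^(-1.52) = 0.3487
wild-type expression = 1452 / 0.3487 = 4164.21

4164.21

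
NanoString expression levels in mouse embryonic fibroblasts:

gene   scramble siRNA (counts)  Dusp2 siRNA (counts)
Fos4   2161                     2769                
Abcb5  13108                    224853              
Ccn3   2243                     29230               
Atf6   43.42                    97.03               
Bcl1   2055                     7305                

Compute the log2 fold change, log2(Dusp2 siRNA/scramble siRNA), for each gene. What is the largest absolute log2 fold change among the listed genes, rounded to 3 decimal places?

4.100

log2(2769/2161) = 0.358  (Fos4)
log2(224853/13108) = 4.100  (Abcb5)
log2(29230/2243) = 3.704  (Ccn3)
log2(97.03/43.42) = 1.160  (Atf6)
log2(7305/2055) = 1.830  (Bcl1)
The largest magnitude belongs to Abcb5.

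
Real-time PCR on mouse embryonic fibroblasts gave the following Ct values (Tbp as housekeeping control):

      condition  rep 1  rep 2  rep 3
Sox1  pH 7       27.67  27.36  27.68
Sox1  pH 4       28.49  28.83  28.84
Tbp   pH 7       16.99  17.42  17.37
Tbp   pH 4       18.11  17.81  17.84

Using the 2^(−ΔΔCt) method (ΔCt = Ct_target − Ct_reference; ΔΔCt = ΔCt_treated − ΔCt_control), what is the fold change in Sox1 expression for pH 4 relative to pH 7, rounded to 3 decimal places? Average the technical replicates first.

Mean Ct: Sox1 pH 7 27.570; Sox1 pH 4 28.720; Tbp pH 7 17.260; Tbp pH 4 17.920
ΔCt(pH 7) = 27.570 − 17.260 = 10.310
ΔCt(pH 4) = 28.720 − 17.920 = 10.800
ΔΔCt = 10.800 − 10.310 = 0.490
Fold change = 2^(−0.490) = 0.7120

0.712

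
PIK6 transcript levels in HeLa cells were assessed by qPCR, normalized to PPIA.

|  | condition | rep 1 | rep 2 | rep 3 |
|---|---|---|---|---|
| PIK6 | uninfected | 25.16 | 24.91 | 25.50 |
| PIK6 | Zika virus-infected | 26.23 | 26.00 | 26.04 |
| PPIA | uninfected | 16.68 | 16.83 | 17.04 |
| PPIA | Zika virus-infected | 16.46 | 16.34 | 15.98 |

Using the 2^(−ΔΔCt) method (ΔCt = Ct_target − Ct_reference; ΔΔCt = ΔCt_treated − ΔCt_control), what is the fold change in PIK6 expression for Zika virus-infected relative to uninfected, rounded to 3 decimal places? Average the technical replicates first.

0.356

Mean Ct: PIK6 uninfected 25.190; PIK6 Zika virus-infected 26.090; PPIA uninfected 16.850; PPIA Zika virus-infected 16.260
ΔCt(uninfected) = 25.190 − 16.850 = 8.340
ΔCt(Zika virus-infected) = 26.090 − 16.260 = 9.830
ΔΔCt = 9.830 − 8.340 = 1.490
Fold change = 2^(−1.490) = 0.3560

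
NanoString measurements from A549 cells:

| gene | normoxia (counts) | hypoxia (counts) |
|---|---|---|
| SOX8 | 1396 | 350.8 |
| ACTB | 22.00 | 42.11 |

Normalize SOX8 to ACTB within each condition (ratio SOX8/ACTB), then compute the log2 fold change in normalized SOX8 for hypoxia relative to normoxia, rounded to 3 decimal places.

SOX8/ACTB (normoxia) = 1396 / 22.00 = 63.455
SOX8/ACTB (hypoxia) = 350.8 / 42.11 = 8.3306
Fold change = 8.3306 / 63.455 = 0.1313
log2(0.1313) = -2.9292

-2.929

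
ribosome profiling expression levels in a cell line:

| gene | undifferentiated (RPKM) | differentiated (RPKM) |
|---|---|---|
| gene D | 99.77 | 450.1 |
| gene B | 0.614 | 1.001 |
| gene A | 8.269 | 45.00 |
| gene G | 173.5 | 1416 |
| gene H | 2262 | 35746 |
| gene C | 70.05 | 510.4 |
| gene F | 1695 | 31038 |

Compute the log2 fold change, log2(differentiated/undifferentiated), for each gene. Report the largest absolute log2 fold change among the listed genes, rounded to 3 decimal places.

log2(450.1/99.77) = 2.174  (gene D)
log2(1.001/0.614) = 0.705  (gene B)
log2(45.00/8.269) = 2.444  (gene A)
log2(1416/173.5) = 3.029  (gene G)
log2(35746/2262) = 3.982  (gene H)
log2(510.4/70.05) = 2.865  (gene C)
log2(31038/1695) = 4.195  (gene F)
The largest magnitude belongs to gene F.

4.195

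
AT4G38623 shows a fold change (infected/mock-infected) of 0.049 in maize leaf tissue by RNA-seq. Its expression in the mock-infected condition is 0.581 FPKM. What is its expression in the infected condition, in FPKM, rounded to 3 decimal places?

0.028

infected expression = 0.581 × 0.049 = 0.028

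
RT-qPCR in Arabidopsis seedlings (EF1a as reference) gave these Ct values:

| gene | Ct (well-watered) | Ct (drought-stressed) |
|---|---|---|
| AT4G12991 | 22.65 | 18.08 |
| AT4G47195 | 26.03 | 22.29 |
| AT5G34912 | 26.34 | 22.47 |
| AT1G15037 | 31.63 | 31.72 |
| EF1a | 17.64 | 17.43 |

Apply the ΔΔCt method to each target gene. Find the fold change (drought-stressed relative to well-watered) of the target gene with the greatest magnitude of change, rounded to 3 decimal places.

20.535

AT4G12991: ΔΔCt = (18.08−17.43) − (22.65−17.64) = 0.65 − 5.01 = -4.36; fold change = 2^4.36 = 20.535
AT4G47195: ΔΔCt = (22.29−17.43) − (26.03−17.64) = 4.86 − 8.39 = -3.53; fold change = 2^3.53 = 11.551
AT5G34912: ΔΔCt = (22.47−17.43) − (26.34−17.64) = 5.04 − 8.70 = -3.66; fold change = 2^3.66 = 12.641
AT1G15037: ΔΔCt = (31.72−17.43) − (31.63−17.64) = 14.29 − 13.99 = 0.30; fold change = 2^-0.30 = 0.812
AT4G12991 has the largest |ΔΔCt| = 4.36.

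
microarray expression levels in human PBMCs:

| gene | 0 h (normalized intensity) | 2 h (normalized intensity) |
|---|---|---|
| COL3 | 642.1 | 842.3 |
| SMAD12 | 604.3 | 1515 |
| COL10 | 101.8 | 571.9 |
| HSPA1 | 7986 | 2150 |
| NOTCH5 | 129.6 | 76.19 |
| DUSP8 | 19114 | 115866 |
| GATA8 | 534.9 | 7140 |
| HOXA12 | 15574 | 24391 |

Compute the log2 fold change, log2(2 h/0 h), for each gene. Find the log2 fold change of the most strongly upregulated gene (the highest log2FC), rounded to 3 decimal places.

3.739

log2(842.3/642.1) = 0.392  (COL3)
log2(1515/604.3) = 1.326  (SMAD12)
log2(571.9/101.8) = 2.490  (COL10)
log2(2150/7986) = -1.893  (HSPA1)
log2(76.19/129.6) = -0.766  (NOTCH5)
log2(115866/19114) = 2.600  (DUSP8)
log2(7140/534.9) = 3.739  (GATA8)
log2(24391/15574) = 0.647  (HOXA12)
GATA8 is most strongly upregulated.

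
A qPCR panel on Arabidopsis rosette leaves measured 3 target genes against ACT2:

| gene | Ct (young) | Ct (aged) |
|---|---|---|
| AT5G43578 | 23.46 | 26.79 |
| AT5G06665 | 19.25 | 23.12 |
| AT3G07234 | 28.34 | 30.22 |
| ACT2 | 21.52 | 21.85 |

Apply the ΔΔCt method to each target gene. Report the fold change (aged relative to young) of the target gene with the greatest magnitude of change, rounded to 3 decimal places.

0.086

AT5G43578: ΔΔCt = (26.79−21.85) − (23.46−21.52) = 4.94 − 1.94 = 3.00; fold change = 2^-3.00 = 0.125
AT5G06665: ΔΔCt = (23.12−21.85) − (19.25−21.52) = 1.27 − (-2.27) = 3.54; fold change = 2^-3.54 = 0.086
AT3G07234: ΔΔCt = (30.22−21.85) − (28.34−21.52) = 8.37 − 6.82 = 1.55; fold change = 2^-1.55 = 0.342
AT5G06665 has the largest |ΔΔCt| = 3.54.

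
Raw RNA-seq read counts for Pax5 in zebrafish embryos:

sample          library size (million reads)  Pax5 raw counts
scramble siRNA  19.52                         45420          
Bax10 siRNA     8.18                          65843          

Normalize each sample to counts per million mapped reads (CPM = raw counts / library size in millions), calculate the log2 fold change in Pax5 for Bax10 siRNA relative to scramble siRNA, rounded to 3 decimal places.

CPM(scramble siRNA) = 45420 / 19.52 = 2326.8443
CPM(Bax10 siRNA) = 65843 / 8.18 = 8049.2665
Fold change = 8049.2665 / 2326.8443 = 3.45931
log2(3.45931) = 1.7905

1.790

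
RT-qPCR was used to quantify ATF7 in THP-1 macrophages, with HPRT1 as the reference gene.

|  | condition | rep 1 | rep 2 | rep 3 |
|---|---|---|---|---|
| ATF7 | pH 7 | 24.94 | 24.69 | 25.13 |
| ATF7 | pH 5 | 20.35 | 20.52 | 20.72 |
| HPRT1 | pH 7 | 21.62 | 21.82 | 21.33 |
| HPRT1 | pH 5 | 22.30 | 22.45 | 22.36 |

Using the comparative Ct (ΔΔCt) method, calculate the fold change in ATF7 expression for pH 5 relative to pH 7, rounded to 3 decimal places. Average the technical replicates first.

36.002

Mean Ct: ATF7 pH 7 24.920; ATF7 pH 5 20.530; HPRT1 pH 7 21.590; HPRT1 pH 5 22.370
ΔCt(pH 7) = 24.920 − 21.590 = 3.330
ΔCt(pH 5) = 20.530 − 22.370 = -1.840
ΔΔCt = -1.840 − 3.330 = -5.170
Fold change = 2^(−(-5.170)) = 2^5.170 = 36.0019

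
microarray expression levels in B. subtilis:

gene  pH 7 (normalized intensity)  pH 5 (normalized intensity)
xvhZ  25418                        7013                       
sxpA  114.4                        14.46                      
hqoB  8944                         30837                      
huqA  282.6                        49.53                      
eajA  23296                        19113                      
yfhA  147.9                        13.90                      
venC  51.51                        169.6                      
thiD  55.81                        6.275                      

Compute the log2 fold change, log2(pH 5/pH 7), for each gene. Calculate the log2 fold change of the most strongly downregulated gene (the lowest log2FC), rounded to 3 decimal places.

-3.411

log2(7013/25418) = -1.858  (xvhZ)
log2(14.46/114.4) = -2.984  (sxpA)
log2(30837/8944) = 1.786  (hqoB)
log2(49.53/282.6) = -2.512  (huqA)
log2(19113/23296) = -0.286  (eajA)
log2(13.90/147.9) = -3.411  (yfhA)
log2(169.6/51.51) = 1.719  (venC)
log2(6.275/55.81) = -3.153  (thiD)
yfhA is most strongly downregulated.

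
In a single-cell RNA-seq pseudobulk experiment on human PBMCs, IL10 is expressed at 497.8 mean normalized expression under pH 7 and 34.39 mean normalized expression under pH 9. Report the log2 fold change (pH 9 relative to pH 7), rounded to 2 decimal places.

-3.86

Fold change = 34.39 / 497.8 = 0.0691
log2(0.0691) = -3.856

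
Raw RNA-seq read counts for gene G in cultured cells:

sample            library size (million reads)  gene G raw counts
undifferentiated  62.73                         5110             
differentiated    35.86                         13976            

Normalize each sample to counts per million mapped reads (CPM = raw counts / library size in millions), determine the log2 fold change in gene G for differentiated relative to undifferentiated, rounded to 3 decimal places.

2.258

CPM(undifferentiated) = 5110 / 62.73 = 81.4602
CPM(differentiated) = 13976 / 35.86 = 389.7379
Fold change = 389.7379 / 81.4602 = 4.78439
log2(4.78439) = 2.2583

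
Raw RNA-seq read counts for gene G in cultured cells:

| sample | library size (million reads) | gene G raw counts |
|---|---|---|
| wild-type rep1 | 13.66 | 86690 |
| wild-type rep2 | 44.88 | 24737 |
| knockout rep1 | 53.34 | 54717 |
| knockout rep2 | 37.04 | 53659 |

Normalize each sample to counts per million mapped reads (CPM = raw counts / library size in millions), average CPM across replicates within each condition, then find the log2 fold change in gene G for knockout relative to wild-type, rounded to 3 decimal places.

CPM(wild-type rep1) = 86690 / 13.66 = 6346.2665
CPM(wild-type rep2) = 24737 / 44.88 = 551.1809
CPM(knockout rep1) = 54717 / 53.34 = 1025.8155
CPM(knockout rep2) = 53659 / 37.04 = 1448.6771
mean CPM(wild-type) = 3448.7237; mean CPM(knockout) = 1237.2463
Fold change = 1237.2463 / 3448.7237 = 0.35875
log2(0.35875) = -1.4789

-1.479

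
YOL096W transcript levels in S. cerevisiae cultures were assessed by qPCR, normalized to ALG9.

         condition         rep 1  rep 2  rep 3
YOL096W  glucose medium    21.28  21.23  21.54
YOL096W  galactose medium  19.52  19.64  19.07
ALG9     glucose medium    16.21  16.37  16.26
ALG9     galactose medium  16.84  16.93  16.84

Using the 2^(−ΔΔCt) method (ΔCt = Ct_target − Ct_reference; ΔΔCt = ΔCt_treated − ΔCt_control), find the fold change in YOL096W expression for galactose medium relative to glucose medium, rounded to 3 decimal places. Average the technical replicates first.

5.776

Mean Ct: YOL096W glucose medium 21.350; YOL096W galactose medium 19.410; ALG9 glucose medium 16.280; ALG9 galactose medium 16.870
ΔCt(glucose medium) = 21.350 − 16.280 = 5.070
ΔCt(galactose medium) = 19.410 − 16.870 = 2.540
ΔΔCt = 2.540 − 5.070 = -2.530
Fold change = 2^(−(-2.530)) = 2^2.530 = 5.7757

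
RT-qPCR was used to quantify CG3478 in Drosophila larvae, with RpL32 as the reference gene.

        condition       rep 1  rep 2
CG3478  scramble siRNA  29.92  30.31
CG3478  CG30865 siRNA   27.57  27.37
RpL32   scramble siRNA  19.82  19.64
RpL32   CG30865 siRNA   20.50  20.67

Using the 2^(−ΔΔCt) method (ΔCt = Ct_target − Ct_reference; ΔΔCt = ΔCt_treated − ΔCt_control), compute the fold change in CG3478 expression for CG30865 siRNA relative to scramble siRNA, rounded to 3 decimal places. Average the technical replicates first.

Mean Ct: CG3478 scramble siRNA 30.115; CG3478 CG30865 siRNA 27.470; RpL32 scramble siRNA 19.730; RpL32 CG30865 siRNA 20.585
ΔCt(scramble siRNA) = 30.115 − 19.730 = 10.385
ΔCt(CG30865 siRNA) = 27.470 − 20.585 = 6.885
ΔΔCt = 6.885 − 10.385 = -3.500
Fold change = 2^(−(-3.500)) = 2^3.500 = 11.3137

11.314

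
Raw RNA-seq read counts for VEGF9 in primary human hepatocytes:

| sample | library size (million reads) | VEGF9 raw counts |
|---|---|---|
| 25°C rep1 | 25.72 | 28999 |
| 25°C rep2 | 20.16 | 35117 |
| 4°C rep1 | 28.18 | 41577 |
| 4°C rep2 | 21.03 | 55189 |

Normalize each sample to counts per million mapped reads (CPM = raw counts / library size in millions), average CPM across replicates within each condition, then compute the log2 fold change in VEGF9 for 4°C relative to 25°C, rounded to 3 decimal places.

0.515

CPM(25°C rep1) = 28999 / 25.72 = 1127.4883
CPM(25°C rep2) = 35117 / 20.16 = 1741.9147
CPM(4°C rep1) = 41577 / 28.18 = 1475.4081
CPM(4°C rep2) = 55189 / 21.03 = 2624.2986
mean CPM(25°C) = 1434.7015; mean CPM(4°C) = 2049.8534
Fold change = 2049.8534 / 1434.7015 = 1.42877
log2(1.42877) = 0.5148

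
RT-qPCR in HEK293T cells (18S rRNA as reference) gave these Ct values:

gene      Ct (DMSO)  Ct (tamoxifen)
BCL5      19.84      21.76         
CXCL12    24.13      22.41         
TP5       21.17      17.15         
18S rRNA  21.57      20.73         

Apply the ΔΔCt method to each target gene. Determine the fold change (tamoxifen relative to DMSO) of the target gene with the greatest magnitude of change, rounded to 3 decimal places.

9.063

BCL5: ΔΔCt = (21.76−20.73) − (19.84−21.57) = 1.03 − (-1.73) = 2.76; fold change = 2^-2.76 = 0.148
CXCL12: ΔΔCt = (22.41−20.73) − (24.13−21.57) = 1.68 − 2.56 = -0.88; fold change = 2^0.88 = 1.840
TP5: ΔΔCt = (17.15−20.73) − (21.17−21.57) = -3.58 − (-0.40) = -3.18; fold change = 2^3.18 = 9.063
TP5 has the largest |ΔΔCt| = 3.18.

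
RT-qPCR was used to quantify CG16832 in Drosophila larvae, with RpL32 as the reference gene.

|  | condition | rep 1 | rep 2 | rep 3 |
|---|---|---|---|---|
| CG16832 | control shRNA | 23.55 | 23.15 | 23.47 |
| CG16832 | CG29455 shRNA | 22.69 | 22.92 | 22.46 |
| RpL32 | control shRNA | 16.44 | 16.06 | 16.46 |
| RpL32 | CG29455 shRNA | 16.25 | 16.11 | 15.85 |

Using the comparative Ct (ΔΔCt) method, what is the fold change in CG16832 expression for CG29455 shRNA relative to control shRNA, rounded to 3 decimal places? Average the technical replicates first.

1.366

Mean Ct: CG16832 control shRNA 23.390; CG16832 CG29455 shRNA 22.690; RpL32 control shRNA 16.320; RpL32 CG29455 shRNA 16.070
ΔCt(control shRNA) = 23.390 − 16.320 = 7.070
ΔCt(CG29455 shRNA) = 22.690 − 16.070 = 6.620
ΔΔCt = 6.620 − 7.070 = -0.450
Fold change = 2^(−(-0.450)) = 2^0.450 = 1.3660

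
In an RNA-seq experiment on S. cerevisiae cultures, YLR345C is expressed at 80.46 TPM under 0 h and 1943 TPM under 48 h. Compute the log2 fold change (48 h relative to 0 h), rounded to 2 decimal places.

Fold change = 1943 / 80.46 = 24.1486
log2(24.1486) = 4.594

4.59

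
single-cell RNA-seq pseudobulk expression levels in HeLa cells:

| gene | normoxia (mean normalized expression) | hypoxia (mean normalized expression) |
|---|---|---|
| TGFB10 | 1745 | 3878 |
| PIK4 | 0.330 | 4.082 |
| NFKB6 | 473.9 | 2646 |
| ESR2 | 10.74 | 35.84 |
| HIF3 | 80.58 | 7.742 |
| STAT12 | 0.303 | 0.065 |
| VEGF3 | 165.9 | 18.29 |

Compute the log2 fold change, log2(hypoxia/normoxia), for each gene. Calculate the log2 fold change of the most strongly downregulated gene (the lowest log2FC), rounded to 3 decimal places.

-3.380

log2(3878/1745) = 1.152  (TGFB10)
log2(4.082/0.330) = 3.629  (PIK4)
log2(2646/473.9) = 2.481  (NFKB6)
log2(35.84/10.74) = 1.739  (ESR2)
log2(7.742/80.58) = -3.380  (HIF3)
log2(0.065/0.303) = -2.221  (STAT12)
log2(18.29/165.9) = -3.181  (VEGF3)
HIF3 is most strongly downregulated.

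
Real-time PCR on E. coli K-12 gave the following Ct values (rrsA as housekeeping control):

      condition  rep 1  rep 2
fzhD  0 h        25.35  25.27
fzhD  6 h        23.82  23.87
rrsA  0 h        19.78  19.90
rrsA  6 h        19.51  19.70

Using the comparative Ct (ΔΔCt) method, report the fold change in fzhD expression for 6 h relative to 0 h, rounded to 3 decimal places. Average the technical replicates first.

Mean Ct: fzhD 0 h 25.310; fzhD 6 h 23.845; rrsA 0 h 19.840; rrsA 6 h 19.605
ΔCt(0 h) = 25.310 − 19.840 = 5.470
ΔCt(6 h) = 23.845 − 19.605 = 4.240
ΔΔCt = 4.240 − 5.470 = -1.230
Fold change = 2^(−(-1.230)) = 2^1.230 = 2.3457

2.346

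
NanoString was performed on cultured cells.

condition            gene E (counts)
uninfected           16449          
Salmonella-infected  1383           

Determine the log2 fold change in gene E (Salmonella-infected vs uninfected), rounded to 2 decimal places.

Fold change = 1383 / 16449 = 0.0841
log2(0.0841) = -3.572

-3.57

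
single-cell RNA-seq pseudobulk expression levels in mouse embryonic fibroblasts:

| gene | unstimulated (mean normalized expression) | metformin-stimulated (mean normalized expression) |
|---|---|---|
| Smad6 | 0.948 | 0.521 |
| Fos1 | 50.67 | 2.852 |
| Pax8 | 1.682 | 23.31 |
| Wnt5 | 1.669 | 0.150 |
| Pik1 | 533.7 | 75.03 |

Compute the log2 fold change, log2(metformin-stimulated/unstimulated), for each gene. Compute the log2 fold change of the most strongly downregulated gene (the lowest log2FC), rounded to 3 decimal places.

-4.151

log2(0.521/0.948) = -0.864  (Smad6)
log2(2.852/50.67) = -4.151  (Fos1)
log2(23.31/1.682) = 3.793  (Pax8)
log2(0.150/1.669) = -3.476  (Wnt5)
log2(75.03/533.7) = -2.830  (Pik1)
Fos1 is most strongly downregulated.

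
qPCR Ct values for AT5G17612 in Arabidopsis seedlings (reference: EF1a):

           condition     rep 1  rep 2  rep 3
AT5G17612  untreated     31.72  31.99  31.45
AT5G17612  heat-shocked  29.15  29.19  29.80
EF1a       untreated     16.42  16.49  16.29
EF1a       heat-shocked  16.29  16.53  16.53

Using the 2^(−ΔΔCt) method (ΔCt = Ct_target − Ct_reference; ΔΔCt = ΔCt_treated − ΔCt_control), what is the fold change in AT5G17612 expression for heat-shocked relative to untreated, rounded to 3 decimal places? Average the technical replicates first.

Mean Ct: AT5G17612 untreated 31.720; AT5G17612 heat-shocked 29.380; EF1a untreated 16.400; EF1a heat-shocked 16.450
ΔCt(untreated) = 31.720 − 16.400 = 15.320
ΔCt(heat-shocked) = 29.380 − 16.450 = 12.930
ΔΔCt = 12.930 − 15.320 = -2.390
Fold change = 2^(−(-2.390)) = 2^2.390 = 5.2416

5.242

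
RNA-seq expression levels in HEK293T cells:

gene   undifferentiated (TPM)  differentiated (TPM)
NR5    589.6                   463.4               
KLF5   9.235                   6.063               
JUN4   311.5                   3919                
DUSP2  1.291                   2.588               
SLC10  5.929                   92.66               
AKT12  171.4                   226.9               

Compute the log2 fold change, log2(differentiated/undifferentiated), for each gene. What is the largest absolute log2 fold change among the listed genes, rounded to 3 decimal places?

log2(463.4/589.6) = -0.347  (NR5)
log2(6.063/9.235) = -0.607  (KLF5)
log2(3919/311.5) = 3.653  (JUN4)
log2(2.588/1.291) = 1.003  (DUSP2)
log2(92.66/5.929) = 3.966  (SLC10)
log2(226.9/171.4) = 0.405  (AKT12)
The largest magnitude belongs to SLC10.

3.966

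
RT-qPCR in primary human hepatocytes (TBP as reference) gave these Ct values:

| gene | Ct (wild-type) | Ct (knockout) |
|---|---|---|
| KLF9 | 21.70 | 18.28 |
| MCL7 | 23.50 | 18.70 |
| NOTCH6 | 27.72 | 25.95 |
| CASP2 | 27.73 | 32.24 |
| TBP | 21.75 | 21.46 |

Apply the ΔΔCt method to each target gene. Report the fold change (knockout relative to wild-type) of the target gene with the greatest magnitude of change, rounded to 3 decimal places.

KLF9: ΔΔCt = (18.28−21.46) − (21.70−21.75) = -3.18 − (-0.05) = -3.13; fold change = 2^3.13 = 8.754
MCL7: ΔΔCt = (18.70−21.46) − (23.50−21.75) = -2.76 − 1.75 = -4.51; fold change = 2^4.51 = 22.785
NOTCH6: ΔΔCt = (25.95−21.46) − (27.72−21.75) = 4.49 − 5.97 = -1.48; fold change = 2^1.48 = 2.789
CASP2: ΔΔCt = (32.24−21.46) − (27.73−21.75) = 10.78 − 5.98 = 4.80; fold change = 2^-4.80 = 0.036
CASP2 has the largest |ΔΔCt| = 4.80.

0.036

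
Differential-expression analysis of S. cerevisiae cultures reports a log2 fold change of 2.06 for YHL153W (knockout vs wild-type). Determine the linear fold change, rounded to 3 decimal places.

Fold change = 2^(2.06) = 4.1699

4.170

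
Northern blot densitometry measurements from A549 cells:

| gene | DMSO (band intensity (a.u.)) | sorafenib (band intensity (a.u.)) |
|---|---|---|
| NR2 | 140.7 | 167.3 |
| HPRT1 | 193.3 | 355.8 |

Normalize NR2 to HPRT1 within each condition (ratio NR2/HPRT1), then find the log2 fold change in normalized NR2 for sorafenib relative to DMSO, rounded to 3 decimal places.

NR2/HPRT1 (DMSO) = 140.7 / 193.3 = 0.72788
NR2/HPRT1 (sorafenib) = 167.3 / 355.8 = 0.47021
Fold change = 0.47021 / 0.72788 = 0.6460
log2(0.6460) = -0.6304

-0.630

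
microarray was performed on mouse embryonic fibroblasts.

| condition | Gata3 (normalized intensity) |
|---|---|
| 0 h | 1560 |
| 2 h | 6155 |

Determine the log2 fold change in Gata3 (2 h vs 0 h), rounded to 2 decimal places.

1.98

Fold change = 6155 / 1560 = 3.9455
log2(3.9455) = 1.980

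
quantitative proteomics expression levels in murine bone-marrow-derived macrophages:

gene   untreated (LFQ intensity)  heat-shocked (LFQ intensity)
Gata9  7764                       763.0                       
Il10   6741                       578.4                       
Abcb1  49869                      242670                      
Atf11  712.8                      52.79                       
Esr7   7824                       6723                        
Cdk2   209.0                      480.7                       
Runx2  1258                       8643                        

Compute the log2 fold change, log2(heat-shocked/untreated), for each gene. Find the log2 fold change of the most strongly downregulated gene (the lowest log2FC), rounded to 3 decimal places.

log2(763.0/7764) = -3.347  (Gata9)
log2(578.4/6741) = -3.543  (Il10)
log2(242670/49869) = 2.283  (Abcb1)
log2(52.79/712.8) = -3.755  (Atf11)
log2(6723/7824) = -0.219  (Esr7)
log2(480.7/209.0) = 1.202  (Cdk2)
log2(8643/1258) = 2.780  (Runx2)
Atf11 is most strongly downregulated.

-3.755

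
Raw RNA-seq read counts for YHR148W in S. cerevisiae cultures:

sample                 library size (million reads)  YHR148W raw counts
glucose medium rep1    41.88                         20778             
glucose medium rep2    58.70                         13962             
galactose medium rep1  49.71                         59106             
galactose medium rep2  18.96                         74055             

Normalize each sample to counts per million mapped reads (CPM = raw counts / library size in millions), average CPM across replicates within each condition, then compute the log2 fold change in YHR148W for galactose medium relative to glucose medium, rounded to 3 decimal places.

CPM(glucose medium rep1) = 20778 / 41.88 = 496.1318
CPM(glucose medium rep2) = 13962 / 58.70 = 237.8535
CPM(galactose medium rep1) = 59106 / 49.71 = 1189.0163
CPM(galactose medium rep2) = 74055 / 18.96 = 3905.8544
mean CPM(glucose medium) = 366.9926; mean CPM(galactose medium) = 2547.4354
Fold change = 2547.4354 / 366.9926 = 6.94138
log2(6.94138) = 2.7952

2.795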